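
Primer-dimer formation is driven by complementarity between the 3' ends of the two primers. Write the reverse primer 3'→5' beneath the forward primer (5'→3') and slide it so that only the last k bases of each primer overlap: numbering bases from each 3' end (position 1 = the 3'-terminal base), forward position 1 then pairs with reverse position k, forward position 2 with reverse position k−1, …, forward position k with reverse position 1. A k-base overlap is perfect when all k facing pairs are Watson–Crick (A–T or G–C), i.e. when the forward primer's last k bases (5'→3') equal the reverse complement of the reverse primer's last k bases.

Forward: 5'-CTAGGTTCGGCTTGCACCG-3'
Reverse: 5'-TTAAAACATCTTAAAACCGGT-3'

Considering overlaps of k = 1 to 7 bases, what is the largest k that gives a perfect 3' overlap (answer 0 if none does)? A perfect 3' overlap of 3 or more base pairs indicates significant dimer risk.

Longest perfect overlap: 4 complementary base pairs; significant dimer risk (threshold 3).

Last 7 bases (5'→3') — forward …TGCACCG, reverse …AACCGGT.
Reverse complement of the reverse primer's last 7 bases: ACCGGTT; its first k bases are the reverse complement of the reverse primer's last k bases, so a perfect k-base overlap needs the forward primer's last k bases to equal them.
Comparing (forward last k vs required): k=1: G vs A ✗; k=2: CG vs AC ✗; k=3: CCG vs ACC ✗; k=4: ACCG vs ACCG ✓; k=5: CACCG vs ACCGG ✗; k=6: GCACCG vs ACCGGT ✗; k=7: TGCACCG vs ACCGGTT ✗.
Only k = 4 is perfect, so the longest perfect 3' overlap is 4.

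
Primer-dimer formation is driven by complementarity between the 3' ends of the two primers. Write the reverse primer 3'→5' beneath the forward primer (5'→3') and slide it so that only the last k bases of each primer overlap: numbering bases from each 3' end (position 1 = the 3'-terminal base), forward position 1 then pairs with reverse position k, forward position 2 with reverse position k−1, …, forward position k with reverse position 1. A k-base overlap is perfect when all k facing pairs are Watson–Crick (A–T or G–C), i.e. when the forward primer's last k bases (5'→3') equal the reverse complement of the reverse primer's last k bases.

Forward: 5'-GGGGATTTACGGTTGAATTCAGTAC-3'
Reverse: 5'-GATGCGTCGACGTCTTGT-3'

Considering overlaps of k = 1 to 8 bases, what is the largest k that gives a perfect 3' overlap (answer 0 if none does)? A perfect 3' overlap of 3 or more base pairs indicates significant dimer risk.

Longest perfect overlap: 2 complementary base pairs; below the dimer-risk threshold (threshold 3).

Last 8 bases (5'→3') — forward …TTCAGTAC, reverse …CGTCTTGT.
Reverse complement of the reverse primer's last 8 bases: ACAAGACG; its first k bases are the reverse complement of the reverse primer's last k bases, so a perfect k-base overlap needs the forward primer's last k bases to equal them.
Comparing (forward last k vs required): k=1: C vs A ✗; k=2: AC vs AC ✓; k=3: TAC vs ACA ✗; k=4: GTAC vs ACAA ✗; k=5: AGTAC vs ACAAG ✗; k=6: CAGTAC vs ACAAGA ✗; k=7: TCAGTAC vs ACAAGAC ✗; k=8: TTCAGTAC vs ACAAGACG ✗.
Only k = 2 is perfect, so the longest perfect 3' overlap is 2.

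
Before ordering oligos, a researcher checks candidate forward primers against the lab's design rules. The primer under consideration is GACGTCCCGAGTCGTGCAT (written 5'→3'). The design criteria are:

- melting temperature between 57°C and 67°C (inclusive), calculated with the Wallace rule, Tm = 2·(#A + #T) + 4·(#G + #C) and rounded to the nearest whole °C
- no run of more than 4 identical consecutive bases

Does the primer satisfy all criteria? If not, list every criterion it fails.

Base counts: A=3, T=4, G=6, C=6 (length 19).
Tm: Tm = 2·7 + 4·12 = 62°C ✓
homopolymer run: longest run = 3 ✓

Meets all criteria.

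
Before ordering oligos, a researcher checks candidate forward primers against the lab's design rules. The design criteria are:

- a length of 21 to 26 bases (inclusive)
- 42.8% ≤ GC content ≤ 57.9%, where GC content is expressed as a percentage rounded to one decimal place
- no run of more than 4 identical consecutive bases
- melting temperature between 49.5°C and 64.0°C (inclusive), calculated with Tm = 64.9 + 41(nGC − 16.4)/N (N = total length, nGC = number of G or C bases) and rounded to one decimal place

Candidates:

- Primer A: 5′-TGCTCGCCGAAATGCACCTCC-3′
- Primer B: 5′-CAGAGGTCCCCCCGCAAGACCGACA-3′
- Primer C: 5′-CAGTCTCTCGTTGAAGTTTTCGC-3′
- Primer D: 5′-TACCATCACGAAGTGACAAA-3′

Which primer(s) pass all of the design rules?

Primer A (21 nt, A=4 T=4 G=4 C=9): length 21 ✓; GC 13/21 = 61.9%, outside 42.8–57.9% ✗; longest run = 3 ✓; Tm = 64.9 + 41·(13 − 16.4)/21 = 58.3°C ✓ — fails.
Primer B (25 nt, A=7 T=1 G=6 C=11): length 25 ✓; GC 17/25 = 68.0%, outside 42.8–57.9% ✗; longest run = 6, exceeds 4 ✗; Tm = 64.9 + 41·(17 − 16.4)/25 = 65.9°C, outside 49.5–64.0°C ✗ — fails.
Primer C (23 nt, A=3 T=9 G=5 C=6): length 23 ✓; GC 11/23 = 47.8% ✓; longest run = 4 ✓; Tm = 64.9 + 41·(11 − 16.4)/23 = 55.3°C ✓ — passes.
Primer D (20 nt, A=9 T=3 G=3 C=5): length 20, outside 21–26 ✗; GC 8/20 = 40.0%, outside 42.8–57.9% ✗; longest run = 3 ✓; Tm = 64.9 + 41·(8 − 16.4)/20 = 47.7°C, outside 49.5–64.0°C ✗ — fails.

Primer C only.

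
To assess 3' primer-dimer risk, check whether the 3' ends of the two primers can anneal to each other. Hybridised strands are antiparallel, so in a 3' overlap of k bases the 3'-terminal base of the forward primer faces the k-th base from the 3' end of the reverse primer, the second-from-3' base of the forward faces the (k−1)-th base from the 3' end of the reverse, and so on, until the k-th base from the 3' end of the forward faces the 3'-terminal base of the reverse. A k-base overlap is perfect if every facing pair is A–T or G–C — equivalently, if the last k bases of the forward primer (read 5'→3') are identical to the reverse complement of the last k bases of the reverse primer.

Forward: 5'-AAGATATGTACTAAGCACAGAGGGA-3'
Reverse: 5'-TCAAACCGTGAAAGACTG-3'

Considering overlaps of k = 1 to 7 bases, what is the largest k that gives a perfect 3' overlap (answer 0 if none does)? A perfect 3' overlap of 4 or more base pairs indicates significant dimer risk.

Last 7 bases (5'→3') — forward …AGAGGGA, reverse …AAGACTG.
Reverse complement of the reverse primer's last 7 bases: CAGTCTT; its first k bases are the reverse complement of the reverse primer's last k bases, so a perfect k-base overlap needs the forward primer's last k bases to equal them.
Comparing (forward last k vs required): k=1: A vs C ✗; k=2: GA vs CA ✗; k=3: GGA vs CAG ✗; k=4: GGGA vs CAGT ✗; k=5: AGGGA vs CAGTC ✗; k=6: GAGGGA vs CAGTCT ✗; k=7: AGAGGGA vs CAGTCTT ✗.
No overlap length from 1 to 7 is perfect, so the longest perfect 3' overlap is 0.

Longest perfect overlap: 0 complementary base pairs; below the dimer-risk threshold (threshold 4).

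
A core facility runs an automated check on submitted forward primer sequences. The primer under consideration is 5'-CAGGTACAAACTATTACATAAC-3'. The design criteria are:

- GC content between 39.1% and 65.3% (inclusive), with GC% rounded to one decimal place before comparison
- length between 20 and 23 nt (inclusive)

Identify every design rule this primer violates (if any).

Fails: GC content.

Base counts: A=10, T=5, G=2, C=5 (length 22).
GC content: GC 7/22 = 31.8%, outside 39.1–65.3% ✗
length: length 22 ✓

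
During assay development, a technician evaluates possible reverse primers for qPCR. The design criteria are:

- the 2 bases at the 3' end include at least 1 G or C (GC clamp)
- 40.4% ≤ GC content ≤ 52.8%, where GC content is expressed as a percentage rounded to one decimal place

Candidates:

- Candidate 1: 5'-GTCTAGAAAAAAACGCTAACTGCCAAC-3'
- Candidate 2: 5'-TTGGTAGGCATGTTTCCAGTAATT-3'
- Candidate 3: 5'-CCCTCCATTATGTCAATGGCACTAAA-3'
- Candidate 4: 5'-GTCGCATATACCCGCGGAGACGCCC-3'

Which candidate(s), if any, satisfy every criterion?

Candidate 1 only.

Candidate 1 (27 nt, A=12 T=4 G=4 C=7): 3' end AC has 1 G/C ✓; GC 11/27 = 40.7% ✓ — passes.
Candidate 2 (24 nt, A=5 T=10 G=6 C=3): 3' end TT has 0 G/C, need ≥1 ✗; GC 9/24 = 37.5%, outside 40.4–52.8% ✗ — fails.
Candidate 3 (26 nt, A=8 T=7 G=3 C=8): 3' end AA has 0 G/C, need ≥1 ✗; GC 11/26 = 42.3% ✓ — fails.
Candidate 4 (25 nt, A=5 T=3 G=7 C=10): 3' end CC has 2 G/C ✓; GC 17/25 = 68.0%, outside 40.4–52.8% ✗ — fails.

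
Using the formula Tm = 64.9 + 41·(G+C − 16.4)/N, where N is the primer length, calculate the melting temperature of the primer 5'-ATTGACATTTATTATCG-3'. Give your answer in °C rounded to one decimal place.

Base counts: A=5, T=8, G=2, C=2; G+C = 4, N = 17.
Tm = 64.9 + 41·(4 − 16.4)/17 = 64.9 + -508.40/17 = 35.0°C.

35.0°C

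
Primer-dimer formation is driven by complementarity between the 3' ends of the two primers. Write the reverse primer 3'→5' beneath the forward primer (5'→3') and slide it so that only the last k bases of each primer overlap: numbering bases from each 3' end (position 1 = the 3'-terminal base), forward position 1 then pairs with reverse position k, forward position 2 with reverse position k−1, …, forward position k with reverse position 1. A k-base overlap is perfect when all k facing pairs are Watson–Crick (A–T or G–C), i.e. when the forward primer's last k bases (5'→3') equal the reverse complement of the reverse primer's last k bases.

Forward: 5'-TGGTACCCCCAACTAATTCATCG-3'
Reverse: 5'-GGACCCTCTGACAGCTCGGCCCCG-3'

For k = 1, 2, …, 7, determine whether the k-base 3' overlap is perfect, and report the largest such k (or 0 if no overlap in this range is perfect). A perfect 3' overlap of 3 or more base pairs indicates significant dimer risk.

Last 7 bases (5'→3') — forward …TTCATCG, reverse …GGCCCCG.
Reverse complement of the reverse primer's last 7 bases: CGGGGCC; its first k bases are the reverse complement of the reverse primer's last k bases, so a perfect k-base overlap needs the forward primer's last k bases to equal them.
Comparing (forward last k vs required): k=1: G vs C ✗; k=2: CG vs CG ✓; k=3: TCG vs CGG ✗; k=4: ATCG vs CGGG ✗; k=5: CATCG vs CGGGG ✗; k=6: TCATCG vs CGGGGC ✗; k=7: TTCATCG vs CGGGGCC ✗.
Only k = 2 is perfect, so the longest perfect 3' overlap is 2.

Longest perfect overlap: 2 complementary base pairs; below the dimer-risk threshold (threshold 3).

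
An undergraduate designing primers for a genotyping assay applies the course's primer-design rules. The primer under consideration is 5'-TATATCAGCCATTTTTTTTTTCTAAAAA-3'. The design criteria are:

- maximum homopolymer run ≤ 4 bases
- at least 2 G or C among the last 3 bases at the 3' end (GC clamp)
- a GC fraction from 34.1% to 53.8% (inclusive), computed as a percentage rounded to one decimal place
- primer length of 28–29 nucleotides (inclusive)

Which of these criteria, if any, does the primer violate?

Base counts: A=9, T=14, G=1, C=4 (length 28).
homopolymer run: longest run = 10, exceeds 4 ✗
GC clamp: 3' end AAA has 0 G/C, need ≥2 ✗
GC content: GC 5/28 = 17.9%, outside 34.1–53.8% ✗
length: length 28 ✓

Fails: homopolymer run, GC clamp, GC content.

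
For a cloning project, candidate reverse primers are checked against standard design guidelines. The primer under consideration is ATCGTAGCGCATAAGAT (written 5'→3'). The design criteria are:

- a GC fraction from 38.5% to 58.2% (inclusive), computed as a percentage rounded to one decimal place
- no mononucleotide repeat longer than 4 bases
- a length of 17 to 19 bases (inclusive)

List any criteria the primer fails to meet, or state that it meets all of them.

Base counts: A=6, T=4, G=4, C=3 (length 17).
GC content: GC 7/17 = 41.2% ✓
homopolymer run: longest run = 2 ✓
length: length 17 ✓

Meets all criteria.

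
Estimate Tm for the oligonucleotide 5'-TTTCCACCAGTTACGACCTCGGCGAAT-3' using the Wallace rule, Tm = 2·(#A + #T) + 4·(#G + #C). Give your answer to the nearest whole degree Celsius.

82°C

Base counts: A=6, T=7, G=5, C=9 (length 27).
Tm = 2·(6+7) + 4·(5+9) = 2·13 + 4·14 = 26 + 56 = 82°C.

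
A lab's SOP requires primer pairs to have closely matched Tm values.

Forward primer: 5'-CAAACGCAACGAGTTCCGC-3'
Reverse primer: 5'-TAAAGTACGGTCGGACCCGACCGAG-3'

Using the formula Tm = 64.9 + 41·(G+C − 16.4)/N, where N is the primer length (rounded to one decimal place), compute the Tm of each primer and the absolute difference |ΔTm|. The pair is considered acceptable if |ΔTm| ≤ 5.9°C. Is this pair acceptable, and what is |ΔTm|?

Forward: G+C = 11, N = 19 → Tm = 64.9 + 41·(11 − 16.4)/19 = 53.2°C.
Reverse: G+C = 15, N = 25 → Tm = 64.9 + 41·(15 − 16.4)/25 = 62.6°C.
|ΔTm| = |53.2 − 62.6| = 9.4°C, > 5.9°C.

|ΔTm| = 9.4°C; the pair is not acceptable.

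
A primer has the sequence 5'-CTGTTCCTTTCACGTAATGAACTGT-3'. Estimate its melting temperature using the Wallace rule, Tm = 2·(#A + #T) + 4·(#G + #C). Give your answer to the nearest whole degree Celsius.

Base counts: A=5, T=10, G=4, C=6 (length 25).
Tm = 2·(5+10) + 4·(4+6) = 2·15 + 4·10 = 30 + 40 = 70°C.

70°C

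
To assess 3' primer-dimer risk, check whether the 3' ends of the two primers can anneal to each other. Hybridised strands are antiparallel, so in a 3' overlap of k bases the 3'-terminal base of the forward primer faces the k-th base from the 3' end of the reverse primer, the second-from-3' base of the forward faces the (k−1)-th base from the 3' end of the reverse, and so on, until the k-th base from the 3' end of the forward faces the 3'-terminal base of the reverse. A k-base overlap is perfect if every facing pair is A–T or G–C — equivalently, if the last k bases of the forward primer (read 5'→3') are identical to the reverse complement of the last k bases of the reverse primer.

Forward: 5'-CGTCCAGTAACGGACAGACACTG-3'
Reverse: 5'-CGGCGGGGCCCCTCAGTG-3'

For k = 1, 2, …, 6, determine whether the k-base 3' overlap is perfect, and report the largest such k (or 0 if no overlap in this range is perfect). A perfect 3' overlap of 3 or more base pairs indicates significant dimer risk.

Last 6 bases (5'→3') — forward …ACACTG, reverse …TCAGTG.
Reverse complement of the reverse primer's last 6 bases: CACTGA; its first k bases are the reverse complement of the reverse primer's last k bases, so a perfect k-base overlap needs the forward primer's last k bases to equal them.
Comparing (forward last k vs required): k=1: G vs C ✗; k=2: TG vs CA ✗; k=3: CTG vs CAC ✗; k=4: ACTG vs CACT ✗; k=5: CACTG vs CACTG ✓; k=6: ACACTG vs CACTGA ✗.
Only k = 5 is perfect, so the longest perfect 3' overlap is 5.

Longest perfect overlap: 5 complementary base pairs; significant dimer risk (threshold 3).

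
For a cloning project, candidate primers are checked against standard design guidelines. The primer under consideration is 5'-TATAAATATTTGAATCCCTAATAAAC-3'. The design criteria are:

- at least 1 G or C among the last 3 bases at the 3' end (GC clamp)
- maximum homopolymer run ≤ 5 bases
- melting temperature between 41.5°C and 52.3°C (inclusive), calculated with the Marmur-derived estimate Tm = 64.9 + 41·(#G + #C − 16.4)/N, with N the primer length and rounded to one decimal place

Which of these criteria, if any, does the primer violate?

Meets all criteria.

Base counts: A=12, T=9, G=1, C=4 (length 26).
GC clamp: 3' end AAC has 1 G/C ✓
homopolymer run: longest run = 3 ✓
Tm: Tm = 64.9 + 41·(5 − 16.4)/26 = 46.9°C ✓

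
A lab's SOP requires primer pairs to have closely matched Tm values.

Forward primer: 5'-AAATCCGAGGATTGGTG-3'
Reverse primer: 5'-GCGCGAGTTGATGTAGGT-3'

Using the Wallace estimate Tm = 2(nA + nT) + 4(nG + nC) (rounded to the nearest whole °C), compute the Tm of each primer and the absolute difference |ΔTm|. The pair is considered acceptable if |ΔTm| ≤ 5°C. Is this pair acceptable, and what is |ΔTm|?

Forward: A=5 T=4 G=6 C=2 → Tm = 2·9 + 4·8 = 50°C.
Reverse: A=3 T=5 G=8 C=2 → Tm = 2·8 + 4·10 = 56°C.
|ΔTm| = |50 − 56| = 6°C, > 5°C.

|ΔTm| = 6°C; the pair is not acceptable.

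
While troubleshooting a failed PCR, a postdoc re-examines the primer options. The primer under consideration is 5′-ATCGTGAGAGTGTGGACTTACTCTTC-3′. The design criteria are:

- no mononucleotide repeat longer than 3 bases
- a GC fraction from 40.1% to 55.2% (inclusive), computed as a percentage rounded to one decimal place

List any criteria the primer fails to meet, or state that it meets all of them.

Meets all criteria.

Base counts: A=5, T=9, G=7, C=5 (length 26).
homopolymer run: longest run = 2 ✓
GC content: GC 12/26 = 46.2% ✓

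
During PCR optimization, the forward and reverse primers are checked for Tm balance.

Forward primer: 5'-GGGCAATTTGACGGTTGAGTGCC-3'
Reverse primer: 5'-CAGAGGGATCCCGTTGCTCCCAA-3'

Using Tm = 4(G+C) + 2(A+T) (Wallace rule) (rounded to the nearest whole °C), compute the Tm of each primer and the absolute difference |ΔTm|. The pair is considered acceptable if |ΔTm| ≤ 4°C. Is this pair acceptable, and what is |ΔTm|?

|ΔTm| = 2°C; the pair is acceptable.

Forward: A=4 T=6 G=9 C=4 → Tm = 2·10 + 4·13 = 72°C.
Reverse: A=5 T=4 G=6 C=8 → Tm = 2·9 + 4·14 = 74°C.
|ΔTm| = |72 − 74| = 2°C, ≤ 4°C.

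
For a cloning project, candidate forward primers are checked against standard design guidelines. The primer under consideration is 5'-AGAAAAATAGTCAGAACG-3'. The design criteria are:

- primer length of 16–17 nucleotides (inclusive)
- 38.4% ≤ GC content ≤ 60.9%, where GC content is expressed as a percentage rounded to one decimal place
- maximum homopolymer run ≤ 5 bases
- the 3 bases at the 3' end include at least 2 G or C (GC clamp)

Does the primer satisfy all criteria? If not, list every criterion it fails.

Base counts: A=10, T=2, G=4, C=2 (length 18).
length: length 18, outside 16–17 ✗
GC content: GC 6/18 = 33.3%, outside 38.4–60.9% ✗
homopolymer run: longest run = 5 ✓
GC clamp: 3' end ACG has 2 G/C ✓

Fails: length, GC content.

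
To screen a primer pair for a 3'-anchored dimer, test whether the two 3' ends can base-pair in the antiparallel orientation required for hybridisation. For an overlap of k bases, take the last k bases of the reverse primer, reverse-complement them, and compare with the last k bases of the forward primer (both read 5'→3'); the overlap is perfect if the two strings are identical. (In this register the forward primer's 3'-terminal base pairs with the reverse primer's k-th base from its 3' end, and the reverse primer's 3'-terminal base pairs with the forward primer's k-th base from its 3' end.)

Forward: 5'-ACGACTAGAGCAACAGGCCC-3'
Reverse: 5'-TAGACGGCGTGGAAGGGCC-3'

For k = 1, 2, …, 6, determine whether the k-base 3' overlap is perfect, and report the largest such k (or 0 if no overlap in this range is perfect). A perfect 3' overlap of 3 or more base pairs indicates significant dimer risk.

Longest perfect overlap: 5 complementary base pairs; significant dimer risk (threshold 3).

Last 6 bases (5'→3') — forward …AGGCCC, reverse …AGGGCC.
Reverse complement of the reverse primer's last 6 bases: GGCCCT; its first k bases are the reverse complement of the reverse primer's last k bases, so a perfect k-base overlap needs the forward primer's last k bases to equal them.
Comparing (forward last k vs required): k=1: C vs G ✗; k=2: CC vs GG ✗; k=3: CCC vs GGC ✗; k=4: GCCC vs GGCC ✗; k=5: GGCCC vs GGCCC ✓; k=6: AGGCCC vs GGCCCT ✗.
Only k = 5 is perfect, so the longest perfect 3' overlap is 5.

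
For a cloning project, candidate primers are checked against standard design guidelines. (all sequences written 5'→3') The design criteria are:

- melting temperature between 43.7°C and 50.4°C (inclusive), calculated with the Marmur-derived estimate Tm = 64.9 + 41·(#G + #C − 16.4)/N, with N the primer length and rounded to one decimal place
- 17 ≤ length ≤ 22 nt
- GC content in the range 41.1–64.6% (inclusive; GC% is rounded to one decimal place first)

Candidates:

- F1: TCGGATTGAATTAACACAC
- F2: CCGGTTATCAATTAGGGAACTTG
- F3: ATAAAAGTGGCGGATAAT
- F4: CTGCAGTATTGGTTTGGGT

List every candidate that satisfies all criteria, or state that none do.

F1 (19 nt, A=7 T=5 G=3 C=4): Tm = 64.9 + 41·(7 − 16.4)/19 = 44.6°C ✓; length 19 ✓; GC 7/19 = 36.8%, outside 41.1–64.6% ✗ — fails.
F2 (23 nt, A=6 T=7 G=6 C=4): Tm = 64.9 + 41·(10 − 16.4)/23 = 53.5°C, outside 43.7–50.4°C ✗; length 23, outside 17–22 ✗; GC 10/23 = 43.5% ✓ — fails.
F3 (18 nt, A=8 T=4 G=5 C=1): Tm = 64.9 + 41·(6 − 16.4)/18 = 41.2°C, outside 43.7–50.4°C ✗; length 18 ✓; GC 6/18 = 33.3%, outside 41.1–64.6% ✗ — fails.
F4 (19 nt, A=2 T=8 G=7 C=2): Tm = 64.9 + 41·(9 − 16.4)/19 = 48.9°C ✓; length 19 ✓; GC 9/19 = 47.4% ✓ — passes.

F4 only.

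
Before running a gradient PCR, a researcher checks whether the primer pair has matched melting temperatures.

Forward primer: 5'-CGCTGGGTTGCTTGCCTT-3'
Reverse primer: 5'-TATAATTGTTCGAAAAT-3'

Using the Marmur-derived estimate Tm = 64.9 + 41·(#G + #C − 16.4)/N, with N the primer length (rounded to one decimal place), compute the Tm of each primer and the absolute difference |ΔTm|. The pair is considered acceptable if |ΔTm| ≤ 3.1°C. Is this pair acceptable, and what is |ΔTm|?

Forward: G+C = 11, N = 18 → Tm = 64.9 + 41·(11 − 16.4)/18 = 52.6°C.
Reverse: G+C = 3, N = 17 → Tm = 64.9 + 41·(3 − 16.4)/17 = 32.6°C.
|ΔTm| = |52.6 − 32.6| = 20.0°C, > 3.1°C.

|ΔTm| = 20.0°C; the pair is not acceptable.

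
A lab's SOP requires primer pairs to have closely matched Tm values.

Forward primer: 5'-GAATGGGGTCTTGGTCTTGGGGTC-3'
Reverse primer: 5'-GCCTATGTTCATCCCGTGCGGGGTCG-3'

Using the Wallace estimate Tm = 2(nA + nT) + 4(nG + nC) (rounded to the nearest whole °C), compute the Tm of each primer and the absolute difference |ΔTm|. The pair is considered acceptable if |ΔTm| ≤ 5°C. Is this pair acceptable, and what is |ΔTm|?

|ΔTm| = 10°C; the pair is not acceptable.

Forward: A=2 T=8 G=11 C=3 → Tm = 2·10 + 4·14 = 76°C.
Reverse: A=2 T=7 G=9 C=8 → Tm = 2·9 + 4·17 = 86°C.
|ΔTm| = |76 − 86| = 10°C, > 5°C.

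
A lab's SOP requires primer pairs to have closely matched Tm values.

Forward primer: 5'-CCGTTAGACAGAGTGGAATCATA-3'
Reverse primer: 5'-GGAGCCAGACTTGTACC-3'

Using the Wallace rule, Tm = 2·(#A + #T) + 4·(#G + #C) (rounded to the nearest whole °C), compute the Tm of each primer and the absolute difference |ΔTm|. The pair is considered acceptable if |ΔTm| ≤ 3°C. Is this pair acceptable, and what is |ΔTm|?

Forward: A=8 T=5 G=6 C=4 → Tm = 2·13 + 4·10 = 66°C.
Reverse: A=4 T=3 G=5 C=5 → Tm = 2·7 + 4·10 = 54°C.
|ΔTm| = |66 − 54| = 12°C, > 3°C.

|ΔTm| = 12°C; the pair is not acceptable.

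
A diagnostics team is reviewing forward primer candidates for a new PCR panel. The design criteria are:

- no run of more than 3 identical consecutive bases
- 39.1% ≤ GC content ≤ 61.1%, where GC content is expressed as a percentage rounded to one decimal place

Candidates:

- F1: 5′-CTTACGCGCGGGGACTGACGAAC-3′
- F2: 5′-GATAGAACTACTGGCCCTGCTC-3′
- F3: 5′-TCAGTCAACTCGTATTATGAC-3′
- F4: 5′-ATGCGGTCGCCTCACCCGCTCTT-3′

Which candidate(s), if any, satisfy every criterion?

F2 only.

F1 (23 nt, A=5 T=3 G=8 C=7): longest run = 4, exceeds 3 ✗; GC 15/23 = 65.2%, outside 39.1–61.1% ✗ — fails.
F2 (22 nt, A=5 T=5 G=5 C=7): longest run = 3 ✓; GC 12/22 = 54.5% ✓ — passes.
F3 (21 nt, A=6 T=7 G=3 C=5): longest run = 2 ✓; GC 8/21 = 38.1%, outside 39.1–61.1% ✗ — fails.
F4 (23 nt, A=2 T=6 G=5 C=10): longest run = 3 ✓; GC 15/23 = 65.2%, outside 39.1–61.1% ✗ — fails.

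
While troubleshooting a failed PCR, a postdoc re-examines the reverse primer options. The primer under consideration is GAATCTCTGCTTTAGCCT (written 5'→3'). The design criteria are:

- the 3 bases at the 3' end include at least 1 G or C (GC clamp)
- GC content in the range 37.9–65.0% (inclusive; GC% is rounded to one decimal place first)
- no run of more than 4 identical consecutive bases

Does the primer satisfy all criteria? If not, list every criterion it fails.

Meets all criteria.

Base counts: A=3, T=7, G=3, C=5 (length 18).
GC clamp: 3' end CCT has 2 G/C ✓
GC content: GC 8/18 = 44.4% ✓
homopolymer run: longest run = 3 ✓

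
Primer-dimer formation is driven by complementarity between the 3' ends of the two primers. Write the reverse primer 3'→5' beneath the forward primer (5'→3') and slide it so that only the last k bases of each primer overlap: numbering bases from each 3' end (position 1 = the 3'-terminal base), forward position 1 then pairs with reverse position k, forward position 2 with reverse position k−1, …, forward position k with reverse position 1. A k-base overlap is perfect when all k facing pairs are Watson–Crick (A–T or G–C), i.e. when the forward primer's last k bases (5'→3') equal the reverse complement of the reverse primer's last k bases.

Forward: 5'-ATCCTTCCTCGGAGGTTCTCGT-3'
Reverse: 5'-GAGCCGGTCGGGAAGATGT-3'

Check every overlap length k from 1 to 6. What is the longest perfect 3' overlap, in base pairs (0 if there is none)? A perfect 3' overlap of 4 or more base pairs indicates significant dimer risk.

Longest perfect overlap: 0 complementary base pairs; below the dimer-risk threshold (threshold 4).

Last 6 bases (5'→3') — forward …TCTCGT, reverse …AGATGT.
Reverse complement of the reverse primer's last 6 bases: ACATCT; its first k bases are the reverse complement of the reverse primer's last k bases, so a perfect k-base overlap needs the forward primer's last k bases to equal them.
Comparing (forward last k vs required): k=1: T vs A ✗; k=2: GT vs AC ✗; k=3: CGT vs ACA ✗; k=4: TCGT vs ACAT ✗; k=5: CTCGT vs ACATC ✗; k=6: TCTCGT vs ACATCT ✗.
No overlap length from 1 to 6 is perfect, so the longest perfect 3' overlap is 0.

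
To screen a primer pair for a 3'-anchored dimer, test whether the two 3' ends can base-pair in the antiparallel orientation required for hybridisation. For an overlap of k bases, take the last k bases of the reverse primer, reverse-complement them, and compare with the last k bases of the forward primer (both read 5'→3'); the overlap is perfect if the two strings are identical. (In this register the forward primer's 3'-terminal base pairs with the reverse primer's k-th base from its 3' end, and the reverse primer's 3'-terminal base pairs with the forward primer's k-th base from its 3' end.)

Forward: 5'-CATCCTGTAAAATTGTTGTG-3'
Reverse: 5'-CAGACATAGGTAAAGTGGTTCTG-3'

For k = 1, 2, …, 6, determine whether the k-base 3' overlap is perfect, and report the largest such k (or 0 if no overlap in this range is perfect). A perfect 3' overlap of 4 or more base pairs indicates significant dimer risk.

Longest perfect overlap: 0 complementary base pairs; below the dimer-risk threshold (threshold 4).

Last 6 bases (5'→3') — forward …GTTGTG, reverse …GTTCTG.
Reverse complement of the reverse primer's last 6 bases: CAGAAC; its first k bases are the reverse complement of the reverse primer's last k bases, so a perfect k-base overlap needs the forward primer's last k bases to equal them.
Comparing (forward last k vs required): k=1: G vs C ✗; k=2: TG vs CA ✗; k=3: GTG vs CAG ✗; k=4: TGTG vs CAGA ✗; k=5: TTGTG vs CAGAA ✗; k=6: GTTGTG vs CAGAAC ✗.
No overlap length from 1 to 6 is perfect, so the longest perfect 3' overlap is 0.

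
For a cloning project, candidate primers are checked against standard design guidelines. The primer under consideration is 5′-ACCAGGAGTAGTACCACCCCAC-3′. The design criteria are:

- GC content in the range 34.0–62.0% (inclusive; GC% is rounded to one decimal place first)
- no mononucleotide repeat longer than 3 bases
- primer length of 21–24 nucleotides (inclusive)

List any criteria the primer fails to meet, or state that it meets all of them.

Base counts: A=7, T=2, G=4, C=9 (length 22).
GC content: GC 13/22 = 59.1% ✓
homopolymer run: longest run = 4, exceeds 3 ✗
length: length 22 ✓

Fails: homopolymer run.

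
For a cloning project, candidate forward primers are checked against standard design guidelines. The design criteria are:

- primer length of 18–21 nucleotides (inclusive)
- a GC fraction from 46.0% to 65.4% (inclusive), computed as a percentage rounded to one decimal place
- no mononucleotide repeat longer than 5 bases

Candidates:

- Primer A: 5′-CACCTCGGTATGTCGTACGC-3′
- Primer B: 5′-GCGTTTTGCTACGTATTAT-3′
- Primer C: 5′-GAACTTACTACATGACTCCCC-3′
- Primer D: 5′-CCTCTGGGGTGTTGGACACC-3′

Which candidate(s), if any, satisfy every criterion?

Primer A, Primer C and Primer D.

Primer A (20 nt, A=3 T=5 G=5 C=7): length 20 ✓; GC 12/20 = 60.0% ✓; longest run = 2 ✓ — passes.
Primer B (19 nt, A=3 T=9 G=4 C=3): length 19 ✓; GC 7/19 = 36.8%, outside 46.0–65.4% ✗; longest run = 4 ✓ — fails.
Primer C (21 nt, A=6 T=5 G=2 C=8): length 21 ✓; GC 10/21 = 47.6% ✓; longest run = 4 ✓ — passes.
Primer D (20 nt, A=2 T=5 G=7 C=6): length 20 ✓; GC 13/20 = 65.0% ✓; longest run = 4 ✓ — passes.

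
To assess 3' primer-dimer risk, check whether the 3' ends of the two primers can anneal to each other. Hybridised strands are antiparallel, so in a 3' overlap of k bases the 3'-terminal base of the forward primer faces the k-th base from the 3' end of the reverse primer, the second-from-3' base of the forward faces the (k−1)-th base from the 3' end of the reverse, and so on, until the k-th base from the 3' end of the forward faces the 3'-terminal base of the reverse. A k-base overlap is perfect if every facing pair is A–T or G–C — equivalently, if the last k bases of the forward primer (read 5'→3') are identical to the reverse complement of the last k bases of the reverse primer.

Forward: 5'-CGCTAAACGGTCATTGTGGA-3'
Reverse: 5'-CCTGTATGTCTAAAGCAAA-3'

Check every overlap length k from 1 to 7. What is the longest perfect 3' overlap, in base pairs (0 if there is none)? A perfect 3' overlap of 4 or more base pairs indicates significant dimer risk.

Longest perfect overlap: 0 complementary base pairs; below the dimer-risk threshold (threshold 4).

Last 7 bases (5'→3') — forward …TTGTGGA, reverse …AAGCAAA.
Reverse complement of the reverse primer's last 7 bases: TTTGCTT; its first k bases are the reverse complement of the reverse primer's last k bases, so a perfect k-base overlap needs the forward primer's last k bases to equal them.
Comparing (forward last k vs required): k=1: A vs T ✗; k=2: GA vs TT ✗; k=3: GGA vs TTT ✗; k=4: TGGA vs TTTG ✗; k=5: GTGGA vs TTTGC ✗; k=6: TGTGGA vs TTTGCT ✗; k=7: TTGTGGA vs TTTGCTT ✗.
No overlap length from 1 to 7 is perfect, so the longest perfect 3' overlap is 0.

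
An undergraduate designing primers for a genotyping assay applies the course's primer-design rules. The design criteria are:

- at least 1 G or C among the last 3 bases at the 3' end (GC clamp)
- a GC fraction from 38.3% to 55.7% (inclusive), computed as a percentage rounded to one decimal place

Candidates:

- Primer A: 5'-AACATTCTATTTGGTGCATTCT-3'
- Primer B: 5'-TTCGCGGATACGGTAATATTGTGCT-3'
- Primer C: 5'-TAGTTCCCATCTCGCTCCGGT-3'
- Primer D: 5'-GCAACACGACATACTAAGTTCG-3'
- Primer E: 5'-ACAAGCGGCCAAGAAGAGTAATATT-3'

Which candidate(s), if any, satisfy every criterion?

Primer B and Primer D.

Primer A (22 nt, A=5 T=10 G=3 C=4): 3' end TCT has 1 G/C ✓; GC 7/22 = 31.8%, outside 38.3–55.7% ✗ — fails.
Primer B (25 nt, A=5 T=9 G=7 C=4): 3' end GCT has 2 G/C ✓; GC 11/25 = 44.0% ✓ — passes.
Primer C (21 nt, A=2 T=7 G=4 C=8): 3' end GGT has 2 G/C ✓; GC 12/21 = 57.1%, outside 38.3–55.7% ✗ — fails.
Primer D (22 nt, A=8 T=4 G=4 C=6): 3' end TCG has 2 G/C ✓; GC 10/22 = 45.5% ✓ — passes.
Primer E (25 nt, A=11 T=4 G=6 C=4): 3' end ATT has 0 G/C, need ≥1 ✗; GC 10/25 = 40.0% ✓ — fails.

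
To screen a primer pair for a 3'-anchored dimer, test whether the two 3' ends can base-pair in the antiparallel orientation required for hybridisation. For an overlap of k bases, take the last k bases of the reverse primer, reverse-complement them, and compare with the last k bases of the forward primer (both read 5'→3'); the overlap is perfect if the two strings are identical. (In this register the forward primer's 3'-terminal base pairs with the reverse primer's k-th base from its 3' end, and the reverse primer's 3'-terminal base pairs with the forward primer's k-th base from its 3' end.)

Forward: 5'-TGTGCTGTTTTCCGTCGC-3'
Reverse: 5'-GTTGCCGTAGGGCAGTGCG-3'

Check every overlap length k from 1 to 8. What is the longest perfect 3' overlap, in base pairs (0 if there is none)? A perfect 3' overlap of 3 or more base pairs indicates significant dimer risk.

Longest perfect overlap: 3 complementary base pairs; significant dimer risk (threshold 3).

Last 8 bases (5'→3') — forward …TCCGTCGC, reverse …GCAGTGCG.
Reverse complement of the reverse primer's last 8 bases: CGCACTGC; its first k bases are the reverse complement of the reverse primer's last k bases, so a perfect k-base overlap needs the forward primer's last k bases to equal them.
Comparing (forward last k vs required): k=1: C vs C ✓; k=2: GC vs CG ✗; k=3: CGC vs CGC ✓; k=4: TCGC vs CGCA ✗; k=5: GTCGC vs CGCAC ✗; k=6: CGTCGC vs CGCACT ✗; k=7: CCGTCGC vs CGCACTG ✗; k=8: TCCGTCGC vs CGCACTGC ✗.
Perfect overlaps at k = 1, 3; the largest is 3.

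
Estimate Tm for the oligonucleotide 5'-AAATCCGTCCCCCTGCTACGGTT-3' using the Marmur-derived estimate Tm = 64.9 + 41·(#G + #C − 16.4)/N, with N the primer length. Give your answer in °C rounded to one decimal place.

Base counts: A=4, T=6, G=4, C=9; G+C = 13, N = 23.
Tm = 64.9 + 41·(13 − 16.4)/23 = 64.9 + -139.40/23 = 58.8°C.

58.8°C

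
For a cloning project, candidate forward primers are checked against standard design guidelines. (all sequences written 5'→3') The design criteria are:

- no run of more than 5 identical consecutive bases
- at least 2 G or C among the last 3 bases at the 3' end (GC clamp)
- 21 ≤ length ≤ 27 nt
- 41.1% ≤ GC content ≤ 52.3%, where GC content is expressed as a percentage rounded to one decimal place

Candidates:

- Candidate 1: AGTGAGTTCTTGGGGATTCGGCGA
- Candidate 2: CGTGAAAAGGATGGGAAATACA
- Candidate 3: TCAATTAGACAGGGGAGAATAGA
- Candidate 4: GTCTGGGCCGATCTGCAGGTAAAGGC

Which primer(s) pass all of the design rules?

None of the candidates satisfy all criteria.

Candidate 1 (24 nt, A=4 T=7 G=10 C=3): longest run = 4 ✓; 3' end CGA has 2 G/C ✓; length 24 ✓; GC 13/24 = 54.2%, outside 41.1–52.3% ✗ — fails.
Candidate 2 (22 nt, A=10 T=3 G=7 C=2): longest run = 4 ✓; 3' end ACA has 1 G/C, need ≥2 ✗; length 22 ✓; GC 9/22 = 40.9%, outside 41.1–52.3% ✗ — fails.
Candidate 3 (23 nt, A=10 T=4 G=7 C=2): longest run = 4 ✓; 3' end AGA has 1 G/C, need ≥2 ✗; length 23 ✓; GC 9/23 = 39.1%, outside 41.1–52.3% ✗ — fails.
Candidate 4 (26 nt, A=5 T=5 G=10 C=6): longest run = 3 ✓; 3' end GGC has 3 G/C ✓; length 26 ✓; GC 16/26 = 61.5%, outside 41.1–52.3% ✗ — fails.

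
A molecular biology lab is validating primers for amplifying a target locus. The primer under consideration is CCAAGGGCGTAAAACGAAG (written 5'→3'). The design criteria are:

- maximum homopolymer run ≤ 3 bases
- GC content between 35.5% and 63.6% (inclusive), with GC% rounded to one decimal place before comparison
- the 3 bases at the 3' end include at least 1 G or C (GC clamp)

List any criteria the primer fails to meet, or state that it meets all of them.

Fails: homopolymer run.

Base counts: A=8, T=1, G=6, C=4 (length 19).
homopolymer run: longest run = 4, exceeds 3 ✗
GC content: GC 10/19 = 52.6% ✓
GC clamp: 3' end AAG has 1 G/C ✓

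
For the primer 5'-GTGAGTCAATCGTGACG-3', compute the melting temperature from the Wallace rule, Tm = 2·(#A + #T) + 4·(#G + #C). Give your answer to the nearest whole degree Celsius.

Base counts: A=4, T=4, G=6, C=3 (length 17).
Tm = 2·(4+4) + 4·(6+3) = 2·8 + 4·9 = 16 + 36 = 52°C.

52°C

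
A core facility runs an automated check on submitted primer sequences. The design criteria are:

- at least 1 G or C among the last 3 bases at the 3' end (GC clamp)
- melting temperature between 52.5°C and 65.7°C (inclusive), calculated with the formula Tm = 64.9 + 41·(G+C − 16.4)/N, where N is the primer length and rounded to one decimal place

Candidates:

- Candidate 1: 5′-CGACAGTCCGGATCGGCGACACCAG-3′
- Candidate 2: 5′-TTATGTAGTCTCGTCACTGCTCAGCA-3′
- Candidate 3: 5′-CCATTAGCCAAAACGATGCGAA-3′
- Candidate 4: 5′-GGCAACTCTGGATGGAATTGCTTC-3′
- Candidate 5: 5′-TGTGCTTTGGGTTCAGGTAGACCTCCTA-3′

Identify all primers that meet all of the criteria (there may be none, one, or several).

Candidate 2, Candidate 3, Candidate 4 and Candidate 5.

Candidate 1 (25 nt, A=6 T=2 G=8 C=9): 3' end CAG has 2 G/C ✓; Tm = 64.9 + 41·(17 − 16.4)/25 = 65.9°C, outside 52.5–65.7°C ✗ — fails.
Candidate 2 (26 nt, A=5 T=9 G=5 C=7): 3' end GCA has 2 G/C ✓; Tm = 64.9 + 41·(12 − 16.4)/26 = 58.0°C ✓ — passes.
Candidate 3 (22 nt, A=9 T=3 G=4 C=6): 3' end GAA has 1 G/C ✓; Tm = 64.9 + 41·(10 − 16.4)/22 = 53.0°C ✓ — passes.
Candidate 4 (24 nt, A=5 T=7 G=7 C=5): 3' end TTC has 1 G/C ✓; Tm = 64.9 + 41·(12 − 16.4)/24 = 57.4°C ✓ — passes.
Candidate 5 (28 nt, A=4 T=10 G=8 C=6): 3' end CTA has 1 G/C ✓; Tm = 64.9 + 41·(14 − 16.4)/28 = 61.4°C ✓ — passes.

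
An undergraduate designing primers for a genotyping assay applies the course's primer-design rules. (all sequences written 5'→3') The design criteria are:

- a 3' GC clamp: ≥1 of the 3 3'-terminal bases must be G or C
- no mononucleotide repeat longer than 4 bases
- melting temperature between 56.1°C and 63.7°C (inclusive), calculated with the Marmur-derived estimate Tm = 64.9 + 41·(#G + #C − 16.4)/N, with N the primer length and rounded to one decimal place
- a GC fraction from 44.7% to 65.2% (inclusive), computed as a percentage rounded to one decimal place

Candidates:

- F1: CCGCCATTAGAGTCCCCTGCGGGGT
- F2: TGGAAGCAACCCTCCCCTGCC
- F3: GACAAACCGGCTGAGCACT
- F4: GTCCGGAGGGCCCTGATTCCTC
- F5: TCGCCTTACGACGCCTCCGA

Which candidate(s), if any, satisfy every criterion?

F5 only.

F1 (25 nt, A=3 T=5 G=8 C=9): 3' end GGT has 2 G/C ✓; longest run = 4 ✓; Tm = 64.9 + 41·(17 − 16.4)/25 = 65.9°C, outside 56.1–63.7°C ✗; GC 17/25 = 68.0%, outside 44.7–65.2% ✗ — fails.
F2 (21 nt, A=4 T=3 G=4 C=10): 3' end GCC has 3 G/C ✓; longest run = 4 ✓; Tm = 64.9 + 41·(14 − 16.4)/21 = 60.2°C ✓; GC 14/21 = 66.7%, outside 44.7–65.2% ✗ — fails.
F3 (19 nt, A=6 T=2 G=5 C=6): 3' end ACT has 1 G/C ✓; longest run = 3 ✓; Tm = 64.9 + 41·(11 − 16.4)/19 = 53.2°C, outside 56.1–63.7°C ✗; GC 11/19 = 57.9% ✓ — fails.
F4 (22 nt, A=2 T=5 G=7 C=8): 3' end CTC has 2 G/C ✓; longest run = 3 ✓; Tm = 64.9 + 41·(15 − 16.4)/22 = 62.3°C ✓; GC 15/22 = 68.2%, outside 44.7–65.2% ✗ — fails.
F5 (20 nt, A=3 T=4 G=4 C=9): 3' end CGA has 2 G/C ✓; longest run = 2 ✓; Tm = 64.9 + 41·(13 − 16.4)/20 = 57.9°C ✓; GC 13/20 = 65.0% ✓ — passes.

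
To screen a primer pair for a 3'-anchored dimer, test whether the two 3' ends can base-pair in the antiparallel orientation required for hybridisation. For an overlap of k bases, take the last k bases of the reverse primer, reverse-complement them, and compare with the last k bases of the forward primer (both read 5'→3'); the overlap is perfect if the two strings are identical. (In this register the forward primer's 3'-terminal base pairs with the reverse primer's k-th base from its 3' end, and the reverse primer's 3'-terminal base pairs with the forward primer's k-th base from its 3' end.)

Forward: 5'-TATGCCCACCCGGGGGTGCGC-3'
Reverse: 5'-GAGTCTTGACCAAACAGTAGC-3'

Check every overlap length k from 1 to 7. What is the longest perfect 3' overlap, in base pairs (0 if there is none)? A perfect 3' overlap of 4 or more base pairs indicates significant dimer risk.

Longest perfect overlap: 2 complementary base pairs; below the dimer-risk threshold (threshold 4).

Last 7 bases (5'→3') — forward …GGTGCGC, reverse …CAGTAGC.
Reverse complement of the reverse primer's last 7 bases: GCTACTG; its first k bases are the reverse complement of the reverse primer's last k bases, so a perfect k-base overlap needs the forward primer's last k bases to equal them.
Comparing (forward last k vs required): k=1: C vs G ✗; k=2: GC vs GC ✓; k=3: CGC vs GCT ✗; k=4: GCGC vs GCTA ✗; k=5: TGCGC vs GCTAC ✗; k=6: GTGCGC vs GCTACT ✗; k=7: GGTGCGC vs GCTACTG ✗.
Only k = 2 is perfect, so the longest perfect 3' overlap is 2.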